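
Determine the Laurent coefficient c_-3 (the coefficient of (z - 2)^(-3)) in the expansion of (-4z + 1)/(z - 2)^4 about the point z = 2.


Step 1: Write the numerator in powers of (z - 2): -4z + 1 = -4(z - 2) + (-4*2 + 1) = -4(z - 2) - 7
Step 2: Divide by (z - 2)^4: f(z) = -7(z - 2)^(-4) - 4(z - 2)^(-3)
Step 3: This finite sum is the Laurent series of f about z = 2.
Step 4: Coefficient of (z - 2)^(-3) = coefficient of (z - 2) in the re-centred numerator = -4

-4


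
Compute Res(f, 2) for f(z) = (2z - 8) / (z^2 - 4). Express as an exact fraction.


Step 1: Q(z) = z^2 - 4 = (z - 2)(z + 2)
Step 2: Q'(z) = 2z
Step 3: Q'(2) = 4, P(2) = -4
Step 4: Res = P(2)/Q'(2) = -4/4 = -1

-1


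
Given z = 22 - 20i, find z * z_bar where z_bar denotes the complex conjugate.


Step 1: conj(z) = 22 + 20i
Step 2: z * conj(z) = 22^2 + (-20)^2
Step 3: = 484 + 400 = 884

884


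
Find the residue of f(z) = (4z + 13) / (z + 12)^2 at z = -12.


Step 1: Pole of order 2 at z = -12
Step 2: Res = lim d/dz [(z + 12)^2 * f(z)] as z -> -12
Step 3: (z + 12)^2 * f(z) = 4z + 13
Step 4: d/dz[4z + 13] = 4

4


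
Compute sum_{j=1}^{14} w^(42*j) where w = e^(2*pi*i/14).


Step 1: The sum sum_{j=1}^{n} w^(k*j) equals n if n | k, else 0.
Step 2: Here n = 14, k = 42
Step 3: Does n divide k? 14 | 42 -> True
Step 4: Sum = 14

14


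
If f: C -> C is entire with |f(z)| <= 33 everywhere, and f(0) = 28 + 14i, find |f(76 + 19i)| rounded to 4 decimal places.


Step 1: By Liouville's theorem, a bounded entire function is constant.
Step 2: f(z) = f(0) = 28 + 14i for all z.
Step 3: |f(w)| = |28 + 14i| = sqrt(784 + 196)
Step 4: = 31.305

31.305


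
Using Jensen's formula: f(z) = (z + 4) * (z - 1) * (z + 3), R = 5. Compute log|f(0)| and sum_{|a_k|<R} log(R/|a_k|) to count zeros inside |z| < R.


Jensen's formula: (1/2pi)*integral log|f(Re^it)|dt = log|f(0)| + sum_{|a_k|<R} log(R/|a_k|)
Step 1: f(0) = 4 * (-1) * 3 = -12
Step 2: log|f(0)| = log|-4| + log|1| + log|-3| = 2.4849
Step 3: Zeros inside |z| < 5: -4, 1, -3
Step 4: Jensen sum = log(5/4) + log(5/1) + log(5/3) = 2.3434
Step 5: n(R) = number of terms in the Jensen sum = count of zeros inside |z| < 5 = 3

3


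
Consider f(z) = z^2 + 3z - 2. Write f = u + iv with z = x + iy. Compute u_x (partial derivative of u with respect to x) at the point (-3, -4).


Step 1: f(z) = (x+iy)^2 + 3(x+iy) - 2
Step 2: u = (x^2 - y^2) + 3x - 2
Step 3: u_x = 2x + 3
Step 4: At (-3, -4): u_x = -6 + 3 = -3

-3


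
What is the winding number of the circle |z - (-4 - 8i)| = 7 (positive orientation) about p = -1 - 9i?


Step 1: Center c = (-4, -8), radius = 7
Step 2: |p - c|^2 = 3^2 + (-1)^2 = 10
Step 3: r^2 = 49
Step 4: |p-c| < r so winding number = 1

1


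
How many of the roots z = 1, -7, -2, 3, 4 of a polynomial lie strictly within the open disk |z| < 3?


Step 1: Check each root:
  z = 1: |1| = 1 < 3
  z = -7: |-7| = 7 >= 3
  z = -2: |-2| = 2 < 3
  z = 3: |3| = 3 >= 3
  z = 4: |4| = 4 >= 3
Step 2: Count = 2

2


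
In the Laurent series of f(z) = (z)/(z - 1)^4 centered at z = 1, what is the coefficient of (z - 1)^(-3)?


Step 1: Write the numerator in powers of (z - 1): z = (z - 1) + (1*1 + 0) = (z - 1) + 1
Step 2: Divide by (z - 1)^4: f(z) = (z - 1)^(-4) + (z - 1)^(-3)
Step 3: This finite sum is the Laurent series of f about z = 1.
Step 4: Coefficient of (z - 1)^(-3) = coefficient of (z - 1) in the re-centred numerator = 1

1


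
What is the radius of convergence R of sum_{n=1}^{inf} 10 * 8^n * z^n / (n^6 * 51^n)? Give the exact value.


Step 1: General term a_n = 10 * 8^n / (n^6 * 51^n)
Step 2: By the root test, |a_n|^(1/n) = 10^(1/n) * 8 / (n^(6/n) * 51) -> 8/51 as n -> infinity (since 10^(1/n) -> 1 and n^(6/n) -> 1)
Step 3: R = 1/lim|a_n|^(1/n) = 51/8

51/8


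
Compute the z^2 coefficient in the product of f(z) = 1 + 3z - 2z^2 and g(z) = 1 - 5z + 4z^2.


Step 1: z^2 term in f*g comes from: (1)*(4z^2) + (3z)*(-5z) + (-2z^2)*(1)
Step 2: = 4 - 15 - 2
Step 3: = -13

-13


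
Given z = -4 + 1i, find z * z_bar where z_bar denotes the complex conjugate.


Step 1: conj(z) = -4 - 1i
Step 2: z * conj(z) = (-4)^2 + 1^2
Step 3: = 16 + 1 = 17

17


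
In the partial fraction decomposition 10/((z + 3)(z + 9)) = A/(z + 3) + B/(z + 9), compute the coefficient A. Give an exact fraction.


Step 1: Multiply both sides by (z + 3) and set z = -3
Step 2: A = 10 / (-3 + 9)
Step 3: A = 10 / 6
Step 4: A = 5/3

5/3


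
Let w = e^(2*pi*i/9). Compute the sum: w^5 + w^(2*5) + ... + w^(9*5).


Step 1: The sum sum_{j=1}^{n} w^(k*j) equals n if n | k, else 0.
Step 2: Here n = 9, k = 5
Step 3: Does n divide k? 9 | 5 -> False
Step 4: Sum = 0

0


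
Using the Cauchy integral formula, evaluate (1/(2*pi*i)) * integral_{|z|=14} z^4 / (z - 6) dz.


Step 1: f(z) = z^4, a = 6 is inside |z| = 14
Step 2: By Cauchy integral formula: (1/(2pi*i)) * integral = f(a)
Step 3: f(6) = 6^4 = 1296

1296


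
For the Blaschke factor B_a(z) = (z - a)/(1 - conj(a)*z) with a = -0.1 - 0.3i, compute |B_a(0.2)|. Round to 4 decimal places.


Step 1: Numerator z0 - a = 0.2 - (-0.1 - 0.3i) = 0.3 + 0.3i
Step 2: Denominator 1 - conj(a)*z0 = 1 - (-0.1 + 0.3i)*0.2 = 1.02 - 0.06i
Step 3: |z0 - a|^2 = 0.3^2 + 0.3^2 = 0.18; |1 - conj(a)*z0|^2 = 1.02^2 + (-0.06)^2 = 1.044
Step 4: |B_a(0.2)| = sqrt(0.18 / 1.044) = sqrt(0.172414)
Step 5: = 0.4152

0.4152


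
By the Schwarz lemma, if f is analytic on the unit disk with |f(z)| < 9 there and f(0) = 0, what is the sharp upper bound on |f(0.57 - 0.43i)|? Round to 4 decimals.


Step 1: g = f/9 maps D -> D with g(0) = 0, so by the Schwarz lemma |g(z)| <= |z|, i.e. |f(z)| <= 9|z|; this is sharp (f(z) = 9z).
Step 2: |z0|^2 = 0.57^2 + (-0.43)^2 = 0.5098
Step 3: |z0| = sqrt(0.5098) = 0.714003
Step 4: Best bound = 9 * |z0| = 9 * 0.714003 = 6.426

6.426


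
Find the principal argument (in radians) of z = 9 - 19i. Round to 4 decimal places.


Step 1: z = 9 - 19i
Step 2: arg(z) = atan2(-19, 9)
Step 3: arg(z) = -1.1284

-1.1284


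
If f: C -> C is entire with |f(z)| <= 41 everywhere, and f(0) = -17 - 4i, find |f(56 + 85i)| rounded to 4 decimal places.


Step 1: By Liouville's theorem, a bounded entire function is constant.
Step 2: f(z) = f(0) = -17 - 4i for all z.
Step 3: |f(w)| = |-17 - 4i| = sqrt(289 + 16)
Step 4: = 17.4642

17.4642


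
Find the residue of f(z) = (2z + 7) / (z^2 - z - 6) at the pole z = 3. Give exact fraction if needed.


Step 1: Q(z) = z^2 - z - 6 = (z - 3)(z + 2)
Step 2: Q'(z) = 2z - 1
Step 3: Q'(3) = 5, P(3) = 13
Step 4: Res = P(3)/Q'(3) = 13/5 = 13/5

13/5


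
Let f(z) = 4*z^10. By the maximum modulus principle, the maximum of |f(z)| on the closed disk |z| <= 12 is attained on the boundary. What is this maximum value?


Step 1: On |z| = 12, |f(z)| = 4 * |z|^10 = 4 * 12^10
Step 2: By maximum modulus principle, maximum is on boundary.
Step 3: Maximum = 4 * 61917364224 = 247669456896

247669456896


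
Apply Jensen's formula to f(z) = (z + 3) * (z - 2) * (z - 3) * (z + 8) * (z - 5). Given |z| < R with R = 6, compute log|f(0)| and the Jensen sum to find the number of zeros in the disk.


Jensen's formula: (1/2pi)*integral log|f(Re^it)|dt = log|f(0)| + sum_{|a_k|<R} log(R/|a_k|)
Step 1: f(0) = 3 * (-2) * (-3) * 8 * (-5) = -720
Step 2: log|f(0)| = log|-3| + log|2| + log|3| + log|-8| + log|5| = 6.5793
Step 3: Zeros inside |z| < 6: -3, 2, 3, 5
Step 4: Jensen sum = log(6/3) + log(6/2) + log(6/3) + log(6/5) = 2.6672
Step 5: n(R) = number of terms in the Jensen sum = count of zeros inside |z| < 6 = 4

4


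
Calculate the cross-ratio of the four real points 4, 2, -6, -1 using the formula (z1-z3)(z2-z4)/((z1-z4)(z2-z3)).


Step 1: (z1-z3)(z2-z4) = 10 * 3 = 30
Step 2: (z1-z4)(z2-z3) = 5 * 8 = 40
Step 3: Cross-ratio = 30/40 = 3/4

3/4


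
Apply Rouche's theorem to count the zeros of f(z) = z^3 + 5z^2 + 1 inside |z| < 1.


Step 1: On |z| = 1 the three terms have sizes |z^3| = 1^3 = 1, |5z^2| = 5*1^2 = 5, |1| = 1
Step 2: The dominant term is g(z) = 5z^2; let h(z) = z^3 + 1 so f = g + h
Step 3: On |z| = 1: |g| = 5 and |h| <= 1 + 1 = 2
Step 4: Since 5 > 2, |h| < |g| on |z| = 1, so by Rouche f has the same number of zeros as g inside |z| < 1
Step 5: g(z) = 5z^2 has 2 zeros (at the origin, multiplicity 2) inside |z| < 1. Answer = 2

2


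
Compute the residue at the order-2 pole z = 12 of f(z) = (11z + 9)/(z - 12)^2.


Step 1: Pole of order 2 at z = 12
Step 2: Res = lim d/dz [(z - 12)^2 * f(z)] as z -> 12
Step 3: (z - 12)^2 * f(z) = 11z + 9
Step 4: d/dz[11z + 9] = 11

11


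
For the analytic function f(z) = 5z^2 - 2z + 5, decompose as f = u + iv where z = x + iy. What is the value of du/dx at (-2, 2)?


Step 1: f(z) = 5(x+iy)^2 - 2(x+iy) + 5
Step 2: u = 5(x^2 - y^2) - 2x + 5
Step 3: u_x = 10x - 2
Step 4: At (-2, 2): u_x = -20 - 2 = -22

-22


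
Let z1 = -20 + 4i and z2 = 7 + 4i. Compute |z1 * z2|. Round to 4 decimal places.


Step 1: |z1| = sqrt((-20)^2 + 4^2) = sqrt(416)
Step 2: |z2| = sqrt(7^2 + 4^2) = sqrt(65)
Step 3: |z1*z2| = |z1|*|z2| = sqrt(416) * sqrt(65) = sqrt(416 * 65) = sqrt(27040)
Step 4: = 164.4384

164.4384


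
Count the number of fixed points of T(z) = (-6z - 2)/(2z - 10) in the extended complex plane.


Step 1: Fixed points satisfy T(z) = z
Step 2: 2z^2 - 4z + 2 = 0
Step 3: Discriminant = (-4)^2 - 4*2*2 = 0
Step 4: Number of fixed points = 1

1


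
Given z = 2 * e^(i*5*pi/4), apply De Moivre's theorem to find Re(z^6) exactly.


Step 1: By De Moivre's theorem, z^6 = 2^6 * e^(i*6*5*pi/4) = 64 * (cos(15*pi/2) + i*sin(15*pi/2))
Step 2: |z|^6 = 2^6 = 64
Step 3: Reduce the angle mod 2*pi: 15*pi/2 - 6*pi = 3*pi/2
Step 4: cos(3*pi/2) = 0
Step 5: Re(z^6) = 64 * 0 = 0

0


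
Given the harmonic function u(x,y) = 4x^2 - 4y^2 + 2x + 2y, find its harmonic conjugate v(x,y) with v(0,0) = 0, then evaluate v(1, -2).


Step 1: v_x = -u_y = 8y - 2
Step 2: v_y = u_x = 8x + 2
Step 3: v = 8xy - 2x + 2y + C
Step 4: v(0,0) = 0 => C = 0
Step 5: v(1, -2) = -22

-22


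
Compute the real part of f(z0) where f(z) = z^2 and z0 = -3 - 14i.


Step 1: z0 = -3 - 14i
Step 2: z0^2 = (-3)^2 - (-14)^2 + 84i
Step 3: real part = 9 - 196 = -187

-187


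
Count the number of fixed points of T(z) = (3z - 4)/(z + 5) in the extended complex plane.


Step 1: Fixed points satisfy T(z) = z
Step 2: z^2 + 2z + 4 = 0
Step 3: Discriminant = 2^2 - 4*1*4 = -12
Step 4: Number of fixed points = 2

2


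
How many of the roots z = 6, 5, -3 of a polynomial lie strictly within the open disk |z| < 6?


Step 1: Check each root:
  z = 6: |6| = 6 >= 6
  z = 5: |5| = 5 < 6
  z = -3: |-3| = 3 < 6
Step 2: Count = 2

2


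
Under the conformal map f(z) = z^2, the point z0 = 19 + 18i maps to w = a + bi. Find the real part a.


Step 1: z0 = 19 + 18i
Step 2: z0^2 = 19^2 - 18^2 + 684i
Step 3: real part = 361 - 324 = 37

37


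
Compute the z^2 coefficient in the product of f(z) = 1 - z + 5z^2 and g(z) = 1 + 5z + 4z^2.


Step 1: z^2 term in f*g comes from: (1)*(4z^2) + (-z)*(5z) + (5z^2)*(1)
Step 2: = 4 - 5 + 5
Step 3: = 4

4


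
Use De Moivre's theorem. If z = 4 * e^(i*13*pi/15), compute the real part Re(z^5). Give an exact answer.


Step 1: By De Moivre's theorem, z^5 = 4^5 * e^(i*5*13*pi/15) = 1024 * (cos(13*pi/3) + i*sin(13*pi/3))
Step 2: |z|^5 = 4^5 = 1024
Step 3: Reduce the angle mod 2*pi: 13*pi/3 - 4*pi = pi/3
Step 4: cos(pi/3) = 1/2
Step 5: Re(z^5) = 1024 * 1/2 = 512

512


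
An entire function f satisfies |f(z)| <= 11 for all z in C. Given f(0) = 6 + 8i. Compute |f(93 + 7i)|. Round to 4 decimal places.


Step 1: By Liouville's theorem, a bounded entire function is constant.
Step 2: f(z) = f(0) = 6 + 8i for all z.
Step 3: |f(w)| = |6 + 8i| = sqrt(36 + 64)
Step 4: = 10.0

10.0


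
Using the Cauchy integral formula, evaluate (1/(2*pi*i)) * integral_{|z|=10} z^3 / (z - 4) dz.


Step 1: f(z) = z^3, a = 4 is inside |z| = 10
Step 2: By Cauchy integral formula: (1/(2pi*i)) * integral = f(a)
Step 3: f(4) = 4^3 = 64

64


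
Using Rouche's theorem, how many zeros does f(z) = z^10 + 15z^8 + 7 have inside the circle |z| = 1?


Step 1: On |z| = 1 the three terms have sizes |z^10| = 1^10 = 1, |15z^8| = 15*1^8 = 15, |7| = 7
Step 2: The dominant term is g(z) = 15z^8; let h(z) = z^10 + 7 so f = g + h
Step 3: On |z| = 1: |g| = 15 and |h| <= 1 + 7 = 8
Step 4: Since 15 > 8, |h| < |g| on |z| = 1, so by Rouche f has the same number of zeros as g inside |z| < 1
Step 5: g(z) = 15z^8 has 8 zeros (at the origin, multiplicity 8) inside |z| < 1. Answer = 8

8


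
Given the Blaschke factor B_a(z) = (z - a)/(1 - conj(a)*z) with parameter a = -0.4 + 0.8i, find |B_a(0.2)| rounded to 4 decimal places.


Step 1: Numerator z0 - a = 0.2 - (-0.4 + 0.8i) = 0.6 - 0.8i
Step 2: Denominator 1 - conj(a)*z0 = 1 - (-0.4 - 0.8i)*0.2 = 1.08 + 0.16i
Step 3: |z0 - a|^2 = 0.6^2 + (-0.8)^2 = 1; |1 - conj(a)*z0|^2 = 1.08^2 + 0.16^2 = 1.192
Step 4: |B_a(0.2)| = sqrt(1 / 1.192) = sqrt(0.838926)
Step 5: = 0.9159

0.9159


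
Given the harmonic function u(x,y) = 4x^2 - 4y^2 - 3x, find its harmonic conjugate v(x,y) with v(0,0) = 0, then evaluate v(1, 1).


Step 1: v_x = -u_y = 8y + 0
Step 2: v_y = u_x = 8x - 3
Step 3: v = 8xy - 3y + C
Step 4: v(0,0) = 0 => C = 0
Step 5: v(1, 1) = 5

5


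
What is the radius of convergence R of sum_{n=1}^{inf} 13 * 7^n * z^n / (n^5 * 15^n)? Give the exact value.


Step 1: General term a_n = 13 * 7^n / (n^5 * 15^n)
Step 2: By the root test, |a_n|^(1/n) = 13^(1/n) * 7 / (n^(5/n) * 15) -> 7/15 as n -> infinity (since 13^(1/n) -> 1 and n^(5/n) -> 1)
Step 3: R = 1/lim|a_n|^(1/n) = 15/7

15/7


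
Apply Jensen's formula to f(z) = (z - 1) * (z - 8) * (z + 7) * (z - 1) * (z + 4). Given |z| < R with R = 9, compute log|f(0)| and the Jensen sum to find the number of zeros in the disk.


Jensen's formula: (1/2pi)*integral log|f(Re^it)|dt = log|f(0)| + sum_{|a_k|<R} log(R/|a_k|)
Step 1: f(0) = (-1) * (-8) * 7 * (-1) * 4 = -224
Step 2: log|f(0)| = log|1| + log|8| + log|-7| + log|1| + log|-4| = 5.4116
Step 3: Zeros inside |z| < 9: 1, 8, -7, 1, -4
Step 4: Jensen sum = log(9/1) + log(9/8) + log(9/7) + log(9/1) + log(9/4) = 5.5745
Step 5: n(R) = number of terms in the Jensen sum = count of zeros inside |z| < 9 = 5

5


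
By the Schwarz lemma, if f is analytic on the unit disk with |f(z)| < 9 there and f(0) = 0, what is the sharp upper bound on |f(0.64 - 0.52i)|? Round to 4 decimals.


Step 1: g = f/9 maps D -> D with g(0) = 0, so by the Schwarz lemma |g(z)| <= |z|, i.e. |f(z)| <= 9|z|; this is sharp (f(z) = 9z).
Step 2: |z0|^2 = 0.64^2 + (-0.52)^2 = 0.68
Step 3: |z0| = sqrt(0.68) = 0.824621
Step 4: Best bound = 9 * |z0| = 9 * 0.824621 = 7.4216

7.4216


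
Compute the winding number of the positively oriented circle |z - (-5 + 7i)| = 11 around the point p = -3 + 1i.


Step 1: Center c = (-5, 7), radius = 11
Step 2: |p - c|^2 = 2^2 + (-6)^2 = 40
Step 3: r^2 = 121
Step 4: |p-c| < r so winding number = 1

1


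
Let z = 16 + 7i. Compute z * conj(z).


Step 1: conj(z) = 16 - 7i
Step 2: z * conj(z) = 16^2 + 7^2
Step 3: = 256 + 49 = 305

305


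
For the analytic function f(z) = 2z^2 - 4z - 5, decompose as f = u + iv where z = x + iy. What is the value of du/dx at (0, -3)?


Step 1: f(z) = 2(x+iy)^2 - 4(x+iy) - 5
Step 2: u = 2(x^2 - y^2) - 4x - 5
Step 3: u_x = 4x - 4
Step 4: At (0, -3): u_x = 0 - 4 = -4

-4


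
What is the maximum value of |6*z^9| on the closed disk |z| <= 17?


Step 1: On |z| = 17, |f(z)| = 6 * |z|^9 = 6 * 17^9
Step 2: By maximum modulus principle, maximum is on boundary.
Step 3: Maximum = 6 * 118587876497 = 711527258982

711527258982


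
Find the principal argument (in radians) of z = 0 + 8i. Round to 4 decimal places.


Step 1: z = 0 + 8i
Step 2: arg(z) = atan2(8, 0)
Step 3: arg(z) = 1.5708

1.5708


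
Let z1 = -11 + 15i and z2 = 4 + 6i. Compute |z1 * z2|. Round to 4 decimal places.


Step 1: |z1| = sqrt((-11)^2 + 15^2) = sqrt(346)
Step 2: |z2| = sqrt(4^2 + 6^2) = sqrt(52)
Step 3: |z1*z2| = |z1|*|z2| = sqrt(346) * sqrt(52) = sqrt(346 * 52) = sqrt(17992)
Step 4: = 134.1343

134.1343


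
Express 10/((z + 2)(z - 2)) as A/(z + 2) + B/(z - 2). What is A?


Step 1: Multiply both sides by (z + 2) and set z = -2
Step 2: A = 10 / (-2 - 2)
Step 3: A = 10 / (-4)
Step 4: A = -5/2

-5/2


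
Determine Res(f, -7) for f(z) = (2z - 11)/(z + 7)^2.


Step 1: Pole of order 2 at z = -7
Step 2: Res = lim d/dz [(z + 7)^2 * f(z)] as z -> -7
Step 3: (z + 7)^2 * f(z) = 2z - 11
Step 4: d/dz[2z - 11] = 2

2


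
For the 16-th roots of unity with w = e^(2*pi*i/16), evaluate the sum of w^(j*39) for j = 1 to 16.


Step 1: The sum sum_{j=1}^{n} w^(k*j) equals n if n | k, else 0.
Step 2: Here n = 16, k = 39
Step 3: Does n divide k? 16 | 39 -> False
Step 4: Sum = 0

0


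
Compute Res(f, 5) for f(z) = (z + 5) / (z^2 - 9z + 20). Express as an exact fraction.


Step 1: Q(z) = z^2 - 9z + 20 = (z - 5)(z - 4)
Step 2: Q'(z) = 2z - 9
Step 3: Q'(5) = 1, P(5) = 10
Step 4: Res = P(5)/Q'(5) = 10/1 = 10

10


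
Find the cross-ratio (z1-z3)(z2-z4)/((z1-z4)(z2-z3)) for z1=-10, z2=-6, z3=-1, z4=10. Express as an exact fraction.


Step 1: (z1-z3)(z2-z4) = (-9) * (-16) = 144
Step 2: (z1-z4)(z2-z3) = (-20) * (-5) = 100
Step 3: Cross-ratio = 144/100 = 36/25

36/25


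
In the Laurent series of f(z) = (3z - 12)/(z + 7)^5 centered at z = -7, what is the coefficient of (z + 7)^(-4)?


Step 1: Write the numerator in powers of (z + 7): 3z - 12 = 3(z + 7) + (3*(-7) - 12) = 3(z + 7) - 33
Step 2: Divide by (z + 7)^5: f(z) = -33(z + 7)^(-5) + 3(z + 7)^(-4)
Step 3: This finite sum is the Laurent series of f about z = -7.
Step 4: Coefficient of (z + 7)^(-4) = coefficient of (z + 7) in the re-centred numerator = 3

3


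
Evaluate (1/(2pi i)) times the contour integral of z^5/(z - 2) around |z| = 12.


Step 1: f(z) = z^5, a = 2 is inside |z| = 12
Step 2: By Cauchy integral formula: (1/(2pi*i)) * integral = f(a)
Step 3: f(2) = 2^5 = 32

32


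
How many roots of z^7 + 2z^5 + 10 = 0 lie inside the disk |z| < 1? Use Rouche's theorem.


Step 1: On |z| = 1 the three terms have sizes |z^7| = 1^7 = 1, |2z^5| = 2*1^5 = 2, |10| = 10
Step 2: The dominant term is g(z) = 10; let h(z) = z^7 + 2z^5 so f = g + h
Step 3: On |z| = 1: |g| = 10 and |h| <= 1 + 2 = 3
Step 4: Since 10 > 3, |h| < |g| on |z| = 1, so by Rouche f has the same number of zeros as g inside |z| < 1
Step 5: g(z) = 10 is a nonzero constant with no zeros inside |z| < 1. Answer = 0

0


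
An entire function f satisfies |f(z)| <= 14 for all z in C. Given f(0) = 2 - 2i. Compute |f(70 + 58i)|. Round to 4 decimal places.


Step 1: By Liouville's theorem, a bounded entire function is constant.
Step 2: f(z) = f(0) = 2 - 2i for all z.
Step 3: |f(w)| = |2 - 2i| = sqrt(4 + 4)
Step 4: = 2.8284

2.8284


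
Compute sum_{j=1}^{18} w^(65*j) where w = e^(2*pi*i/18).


Step 1: The sum sum_{j=1}^{n} w^(k*j) equals n if n | k, else 0.
Step 2: Here n = 18, k = 65
Step 3: Does n divide k? 18 | 65 -> False
Step 4: Sum = 0

0


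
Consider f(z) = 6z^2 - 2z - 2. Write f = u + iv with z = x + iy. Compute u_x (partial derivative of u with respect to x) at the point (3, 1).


Step 1: f(z) = 6(x+iy)^2 - 2(x+iy) - 2
Step 2: u = 6(x^2 - y^2) - 2x - 2
Step 3: u_x = 12x - 2
Step 4: At (3, 1): u_x = 36 - 2 = 34

34


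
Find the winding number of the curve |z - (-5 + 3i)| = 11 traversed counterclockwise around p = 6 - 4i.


Step 1: Center c = (-5, 3), radius = 11
Step 2: |p - c|^2 = 11^2 + (-7)^2 = 170
Step 3: r^2 = 121
Step 4: |p-c| > r so winding number = 0

0


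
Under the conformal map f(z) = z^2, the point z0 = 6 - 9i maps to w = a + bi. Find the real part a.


Step 1: z0 = 6 - 9i
Step 2: z0^2 = 6^2 - (-9)^2 - 108i
Step 3: real part = 36 - 81 = -45

-45


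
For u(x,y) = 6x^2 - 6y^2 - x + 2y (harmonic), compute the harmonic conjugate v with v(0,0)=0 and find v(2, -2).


Step 1: v_x = -u_y = 12y - 2
Step 2: v_y = u_x = 12x - 1
Step 3: v = 12xy - 2x - y + C
Step 4: v(0,0) = 0 => C = 0
Step 5: v(2, -2) = -50

-50


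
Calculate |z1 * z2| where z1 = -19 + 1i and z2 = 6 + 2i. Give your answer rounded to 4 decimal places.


Step 1: |z1| = sqrt((-19)^2 + 1^2) = sqrt(362)
Step 2: |z2| = sqrt(6^2 + 2^2) = sqrt(40)
Step 3: |z1*z2| = |z1|*|z2| = sqrt(362) * sqrt(40) = sqrt(362 * 40) = sqrt(14480)
Step 4: = 120.3329

120.3329


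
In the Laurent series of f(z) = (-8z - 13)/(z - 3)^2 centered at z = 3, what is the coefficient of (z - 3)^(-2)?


Step 1: Write the numerator in powers of (z - 3): -8z - 13 = -8(z - 3) + (-8*3 - 13) = -8(z - 3) - 37
Step 2: Divide by (z - 3)^2: f(z) = -37(z - 3)^(-2) - 8(z - 3)^(-1)
Step 3: This finite sum is the Laurent series of f about z = 3.
Step 4: Coefficient of (z - 3)^(-2) = -8*3 - 13 = -37

-37


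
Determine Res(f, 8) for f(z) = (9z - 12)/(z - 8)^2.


Step 1: Pole of order 2 at z = 8
Step 2: Res = lim d/dz [(z - 8)^2 * f(z)] as z -> 8
Step 3: (z - 8)^2 * f(z) = 9z - 12
Step 4: d/dz[9z - 12] = 9

9


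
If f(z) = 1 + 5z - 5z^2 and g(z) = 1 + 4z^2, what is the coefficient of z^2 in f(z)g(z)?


Step 1: z^2 term in f*g comes from: (1)*(4z^2) + (5z)*(0) + (-5z^2)*(1)
Step 2: = 4 + 0 - 5
Step 3: = -1

-1


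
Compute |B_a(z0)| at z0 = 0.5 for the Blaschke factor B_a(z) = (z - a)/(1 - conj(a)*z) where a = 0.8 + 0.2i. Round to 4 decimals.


Step 1: Numerator z0 - a = 0.5 - (0.8 + 0.2i) = -0.3 - 0.2i
Step 2: Denominator 1 - conj(a)*z0 = 1 - (0.8 - 0.2i)*0.5 = 0.6 + 0.1i
Step 3: |z0 - a|^2 = (-0.3)^2 + (-0.2)^2 = 0.13; |1 - conj(a)*z0|^2 = 0.6^2 + 0.1^2 = 0.37
Step 4: |B_a(0.5)| = sqrt(0.13 / 0.37) = sqrt(0.351351)
Step 5: = 0.5927

0.5927


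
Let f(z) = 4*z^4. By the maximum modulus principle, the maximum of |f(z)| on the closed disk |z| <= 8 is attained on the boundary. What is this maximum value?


Step 1: On |z| = 8, |f(z)| = 4 * |z|^4 = 4 * 8^4
Step 2: By maximum modulus principle, maximum is on boundary.
Step 3: Maximum = 4 * 4096 = 16384

16384


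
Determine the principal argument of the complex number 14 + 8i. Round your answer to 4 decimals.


Step 1: z = 14 + 8i
Step 2: arg(z) = atan2(8, 14)
Step 3: arg(z) = 0.5191

0.5191


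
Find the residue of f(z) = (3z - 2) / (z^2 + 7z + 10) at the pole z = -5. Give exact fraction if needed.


Step 1: Q(z) = z^2 + 7z + 10 = (z + 5)(z + 2)
Step 2: Q'(z) = 2z + 7
Step 3: Q'(-5) = -3, P(-5) = -17
Step 4: Res = P(-5)/Q'(-5) = -17/(-3) = 17/3

17/3


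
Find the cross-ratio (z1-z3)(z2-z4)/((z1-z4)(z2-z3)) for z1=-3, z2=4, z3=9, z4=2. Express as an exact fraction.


Step 1: (z1-z3)(z2-z4) = (-12) * 2 = -24
Step 2: (z1-z4)(z2-z3) = (-5) * (-5) = 25
Step 3: Cross-ratio = -24/25 = -24/25

-24/25


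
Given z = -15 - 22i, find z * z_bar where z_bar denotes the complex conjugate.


Step 1: conj(z) = -15 + 22i
Step 2: z * conj(z) = (-15)^2 + (-22)^2
Step 3: = 225 + 484 = 709

709


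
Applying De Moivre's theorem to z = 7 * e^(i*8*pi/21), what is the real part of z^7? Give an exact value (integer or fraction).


Step 1: By De Moivre's theorem, z^7 = 7^7 * e^(i*7*8*pi/21) = 823543 * (cos(8*pi/3) + i*sin(8*pi/3))
Step 2: |z|^7 = 7^7 = 823543
Step 3: Reduce the angle mod 2*pi: 8*pi/3 - 2*pi = 2*pi/3
Step 4: cos(2*pi/3) = -1/2
Step 5: Re(z^7) = 823543 * (-1/2) = -823543/2

-823543/2


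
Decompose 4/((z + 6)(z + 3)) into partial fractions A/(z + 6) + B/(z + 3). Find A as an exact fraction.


Step 1: Multiply both sides by (z + 6) and set z = -6
Step 2: A = 4 / (-6 + 3)
Step 3: A = 4 / (-3)
Step 4: A = -4/3

-4/3


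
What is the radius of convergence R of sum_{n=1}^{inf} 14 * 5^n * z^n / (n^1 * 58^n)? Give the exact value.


Step 1: General term a_n = 14 * 5^n / (n^1 * 58^n)
Step 2: By the root test, |a_n|^(1/n) = 14^(1/n) * 5 / (n^(1/n) * 58) -> 5/58 as n -> infinity (since 14^(1/n) -> 1 and n^(1/n) -> 1)
Step 3: R = 1/lim|a_n|^(1/n) = 58/5

58/5


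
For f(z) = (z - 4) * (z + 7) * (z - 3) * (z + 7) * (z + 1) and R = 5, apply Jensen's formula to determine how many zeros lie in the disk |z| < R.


Jensen's formula: (1/2pi)*integral log|f(Re^it)|dt = log|f(0)| + sum_{|a_k|<R} log(R/|a_k|)
Step 1: f(0) = (-4) * 7 * (-3) * 7 * 1 = 588
Step 2: log|f(0)| = log|4| + log|-7| + log|3| + log|-7| + log|-1| = 6.3767
Step 3: Zeros inside |z| < 5: 4, 3, -1
Step 4: Jensen sum = log(5/4) + log(5/3) + log(5/1) = 2.3434
Step 5: n(R) = number of terms in the Jensen sum = count of zeros inside |z| < 5 = 3

3


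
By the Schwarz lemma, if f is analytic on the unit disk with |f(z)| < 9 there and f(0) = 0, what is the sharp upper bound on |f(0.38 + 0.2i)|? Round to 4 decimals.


Step 1: g = f/9 maps D -> D with g(0) = 0, so by the Schwarz lemma |g(z)| <= |z|, i.e. |f(z)| <= 9|z|; this is sharp (f(z) = 9z).
Step 2: |z0|^2 = 0.38^2 + 0.2^2 = 0.1844
Step 3: |z0| = sqrt(0.1844) = 0.429418
Step 4: Best bound = 9 * |z0| = 9 * 0.429418 = 3.8648

3.8648


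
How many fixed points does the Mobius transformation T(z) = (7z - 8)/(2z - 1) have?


Step 1: Fixed points satisfy T(z) = z
Step 2: 2z^2 - 8z + 8 = 0
Step 3: Discriminant = (-8)^2 - 4*2*8 = 0
Step 4: Number of fixed points = 1

1


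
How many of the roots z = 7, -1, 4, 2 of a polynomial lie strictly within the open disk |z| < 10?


Step 1: Check each root:
  z = 7: |7| = 7 < 10
  z = -1: |-1| = 1 < 10
  z = 4: |4| = 4 < 10
  z = 2: |2| = 2 < 10
Step 2: Count = 4

4


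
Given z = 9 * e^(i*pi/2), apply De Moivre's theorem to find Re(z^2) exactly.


Step 1: By De Moivre's theorem, z^2 = 9^2 * e^(i*2*pi/2) = 81 * (cos(pi) + i*sin(pi))
Step 2: |z|^2 = 9^2 = 81
Step 3: The angle pi already lies in [0, 2*pi)
Step 4: cos(pi) = -1
Step 5: Re(z^2) = 81 * (-1) = -81

-81


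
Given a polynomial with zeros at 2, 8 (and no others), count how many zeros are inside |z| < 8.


Step 1: Check each root:
  z = 2: |2| = 2 < 8
  z = 8: |8| = 8 >= 8
Step 2: Count = 1

1


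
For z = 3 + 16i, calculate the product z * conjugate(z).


Step 1: conj(z) = 3 - 16i
Step 2: z * conj(z) = 3^2 + 16^2
Step 3: = 9 + 256 = 265

265


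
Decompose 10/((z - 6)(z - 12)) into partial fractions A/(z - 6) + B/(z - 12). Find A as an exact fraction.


Step 1: Multiply both sides by (z - 6) and set z = 6
Step 2: A = 10 / (6 - 12)
Step 3: A = 10 / (-6)
Step 4: A = -5/3

-5/3


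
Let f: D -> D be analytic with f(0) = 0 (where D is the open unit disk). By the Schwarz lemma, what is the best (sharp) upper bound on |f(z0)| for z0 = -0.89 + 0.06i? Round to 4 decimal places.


Step 1: Schwarz lemma: if f: D -> D is analytic with f(0) = 0, then |f(z)| <= |z| for all z in D, and this is sharp (f(z) = z).
Step 2: |z0|^2 = (-0.89)^2 + 0.06^2 = 0.7957
Step 3: |z0| = sqrt(0.7957) = 0.89202
Step 4: Best bound = |z0| = 0.892

0.892


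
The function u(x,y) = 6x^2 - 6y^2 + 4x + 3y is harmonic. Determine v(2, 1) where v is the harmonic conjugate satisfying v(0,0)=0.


Step 1: v_x = -u_y = 12y - 3
Step 2: v_y = u_x = 12x + 4
Step 3: v = 12xy - 3x + 4y + C
Step 4: v(0,0) = 0 => C = 0
Step 5: v(2, 1) = 22

22


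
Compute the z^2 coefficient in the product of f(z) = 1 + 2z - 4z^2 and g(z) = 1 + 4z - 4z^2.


Step 1: z^2 term in f*g comes from: (1)*(-4z^2) + (2z)*(4z) + (-4z^2)*(1)
Step 2: = -4 + 8 - 4
Step 3: = 0

0


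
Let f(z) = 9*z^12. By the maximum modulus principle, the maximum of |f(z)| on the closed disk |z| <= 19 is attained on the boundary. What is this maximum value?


Step 1: On |z| = 19, |f(z)| = 9 * |z|^12 = 9 * 19^12
Step 2: By maximum modulus principle, maximum is on boundary.
Step 3: Maximum = 9 * 2213314919066161 = 19919834271595449

19919834271595449


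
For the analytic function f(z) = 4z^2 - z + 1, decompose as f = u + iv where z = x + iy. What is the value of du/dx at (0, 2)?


Step 1: f(z) = 4(x+iy)^2 - (x+iy) + 1
Step 2: u = 4(x^2 - y^2) - x + 1
Step 3: u_x = 8x - 1
Step 4: At (0, 2): u_x = 0 - 1 = -1

-1


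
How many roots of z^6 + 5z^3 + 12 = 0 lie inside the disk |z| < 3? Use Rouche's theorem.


Step 1: On |z| = 3 the three terms have sizes |z^6| = 3^6 = 729, |5z^3| = 5*3^3 = 135, |12| = 12
Step 2: The dominant term is g(z) = z^6; let h(z) = 5z^3 + 12 so f = g + h
Step 3: On |z| = 3: |g| = 729 and |h| <= 135 + 12 = 147
Step 4: Since 729 > 147, |h| < |g| on |z| = 3, so by Rouche f has the same number of zeros as g inside |z| < 3
Step 5: g(z) = z^6 has 6 zeros (all at the origin) inside |z| < 3. Answer = 6

6


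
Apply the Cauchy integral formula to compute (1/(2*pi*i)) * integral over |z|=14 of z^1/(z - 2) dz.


Step 1: f(z) = z^1, a = 2 is inside |z| = 14
Step 2: By Cauchy integral formula: (1/(2pi*i)) * integral = f(a)
Step 3: f(2) = 2^1 = 2

2


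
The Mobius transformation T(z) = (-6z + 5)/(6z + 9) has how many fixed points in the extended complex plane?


Step 1: Fixed points satisfy T(z) = z
Step 2: 6z^2 + 15z - 5 = 0
Step 3: Discriminant = 15^2 - 4*6*(-5) = 345
Step 4: Number of fixed points = 2

2


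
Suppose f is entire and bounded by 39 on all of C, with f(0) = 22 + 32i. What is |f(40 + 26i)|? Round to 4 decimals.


Step 1: By Liouville's theorem, a bounded entire function is constant.
Step 2: f(z) = f(0) = 22 + 32i for all z.
Step 3: |f(w)| = |22 + 32i| = sqrt(484 + 1024)
Step 4: = 38.833

38.833


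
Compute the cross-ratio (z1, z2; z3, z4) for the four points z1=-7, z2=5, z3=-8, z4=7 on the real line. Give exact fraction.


Step 1: (z1-z3)(z2-z4) = 1 * (-2) = -2
Step 2: (z1-z4)(z2-z3) = (-14) * 13 = -182
Step 3: Cross-ratio = 2/182 = 1/91

1/91


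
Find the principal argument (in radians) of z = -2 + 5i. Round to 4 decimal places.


Step 1: z = -2 + 5i
Step 2: arg(z) = atan2(5, -2)
Step 3: arg(z) = 1.9513

1.9513


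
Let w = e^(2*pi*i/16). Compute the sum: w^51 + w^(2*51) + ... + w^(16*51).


Step 1: The sum sum_{j=1}^{n} w^(k*j) equals n if n | k, else 0.
Step 2: Here n = 16, k = 51
Step 3: Does n divide k? 16 | 51 -> False
Step 4: Sum = 0

0


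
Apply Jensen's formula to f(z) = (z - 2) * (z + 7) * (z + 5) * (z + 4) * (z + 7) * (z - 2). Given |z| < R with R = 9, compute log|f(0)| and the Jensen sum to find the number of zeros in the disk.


Jensen's formula: (1/2pi)*integral log|f(Re^it)|dt = log|f(0)| + sum_{|a_k|<R} log(R/|a_k|)
Step 1: f(0) = (-2) * 7 * 5 * 4 * 7 * (-2) = 3920
Step 2: log|f(0)| = log|2| + log|-7| + log|-5| + log|-4| + log|-7| + log|2| = 8.2738
Step 3: Zeros inside |z| < 9: 2, -7, -5, -4, -7, 2
Step 4: Jensen sum = log(9/2) + log(9/7) + log(9/5) + log(9/4) + log(9/7) + log(9/2) = 4.9095
Step 5: n(R) = number of terms in the Jensen sum = count of zeros inside |z| < 9 = 6

6


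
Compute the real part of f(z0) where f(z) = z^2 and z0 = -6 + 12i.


Step 1: z0 = -6 + 12i
Step 2: z0^2 = (-6)^2 - 12^2 - 144i
Step 3: real part = 36 - 144 = -108

-108


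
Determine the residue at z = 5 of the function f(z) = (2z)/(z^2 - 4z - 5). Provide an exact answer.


Step 1: Q(z) = z^2 - 4z - 5 = (z - 5)(z + 1)
Step 2: Q'(z) = 2z - 4
Step 3: Q'(5) = 6, P(5) = 10
Step 4: Res = P(5)/Q'(5) = 10/6 = 5/3

5/3


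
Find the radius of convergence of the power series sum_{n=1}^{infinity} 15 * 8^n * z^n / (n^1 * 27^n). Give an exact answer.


Step 1: General term a_n = 15 * 8^n / (n^1 * 27^n)
Step 2: By the root test, |a_n|^(1/n) = 15^(1/n) * 8 / (n^(1/n) * 27) -> 8/27 as n -> infinity (since 15^(1/n) -> 1 and n^(1/n) -> 1)
Step 3: R = 1/lim|a_n|^(1/n) = 27/8

27/8


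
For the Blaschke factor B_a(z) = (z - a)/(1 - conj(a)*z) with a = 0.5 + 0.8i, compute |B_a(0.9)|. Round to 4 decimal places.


Step 1: Numerator z0 - a = 0.9 - (0.5 + 0.8i) = 0.4 - 0.8i
Step 2: Denominator 1 - conj(a)*z0 = 1 - (0.5 - 0.8i)*0.9 = 0.55 + 0.72i
Step 3: |z0 - a|^2 = 0.4^2 + (-0.8)^2 = 0.8; |1 - conj(a)*z0|^2 = 0.55^2 + 0.72^2 = 0.8209
Step 4: |B_a(0.9)| = sqrt(0.8 / 0.8209) = sqrt(0.97454)
Step 5: = 0.9872

0.9872


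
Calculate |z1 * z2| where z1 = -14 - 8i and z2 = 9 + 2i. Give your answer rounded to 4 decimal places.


Step 1: |z1| = sqrt((-14)^2 + (-8)^2) = sqrt(260)
Step 2: |z2| = sqrt(9^2 + 2^2) = sqrt(85)
Step 3: |z1*z2| = |z1|*|z2| = sqrt(260) * sqrt(85) = sqrt(260 * 85) = sqrt(22100)
Step 4: = 148.6607

148.6607


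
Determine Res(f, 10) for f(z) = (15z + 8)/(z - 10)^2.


Step 1: Pole of order 2 at z = 10
Step 2: Res = lim d/dz [(z - 10)^2 * f(z)] as z -> 10
Step 3: (z - 10)^2 * f(z) = 15z + 8
Step 4: d/dz[15z + 8] = 15

15


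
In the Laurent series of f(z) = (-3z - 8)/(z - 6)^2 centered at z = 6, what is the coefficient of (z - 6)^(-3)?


Step 1: Write the numerator in powers of (z - 6): -3z - 8 = -3(z - 6) + (-3*6 - 8) = -3(z - 6) - 26
Step 2: Divide by (z - 6)^2: f(z) = -26(z - 6)^(-2) - 3(z - 6)^(-1)
Step 3: This finite sum is the Laurent series of f about z = 6.
Step 4: Only the powers -2 and -1 appear, so the coefficient of (z - 6)^(-3) = 0

0


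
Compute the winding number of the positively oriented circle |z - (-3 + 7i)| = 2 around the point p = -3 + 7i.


Step 1: Center c = (-3, 7), radius = 2
Step 2: |p - c|^2 = 0^2 + 0^2 = 0
Step 3: r^2 = 4
Step 4: |p-c| < r so winding number = 1

1


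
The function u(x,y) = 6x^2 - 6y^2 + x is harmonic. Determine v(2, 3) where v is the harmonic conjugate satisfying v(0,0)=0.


Step 1: v_x = -u_y = 12y + 0
Step 2: v_y = u_x = 12x + 1
Step 3: v = 12xy + y + C
Step 4: v(0,0) = 0 => C = 0
Step 5: v(2, 3) = 75

75


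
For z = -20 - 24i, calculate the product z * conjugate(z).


Step 1: conj(z) = -20 + 24i
Step 2: z * conj(z) = (-20)^2 + (-24)^2
Step 3: = 400 + 576 = 976

976


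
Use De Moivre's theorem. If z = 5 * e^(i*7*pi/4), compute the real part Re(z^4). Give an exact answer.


Step 1: By De Moivre's theorem, z^4 = 5^4 * e^(i*4*7*pi/4) = 625 * (cos(7*pi) + i*sin(7*pi))
Step 2: |z|^4 = 5^4 = 625
Step 3: Reduce the angle mod 2*pi: 7*pi - 6*pi = pi
Step 4: cos(pi) = -1
Step 5: Re(z^4) = 625 * (-1) = -625

-625


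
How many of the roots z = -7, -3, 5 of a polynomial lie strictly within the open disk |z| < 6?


Step 1: Check each root:
  z = -7: |-7| = 7 >= 6
  z = -3: |-3| = 3 < 6
  z = 5: |5| = 5 < 6
Step 2: Count = 2

2


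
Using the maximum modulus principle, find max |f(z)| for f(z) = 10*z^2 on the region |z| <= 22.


Step 1: On |z| = 22, |f(z)| = 10 * |z|^2 = 10 * 22^2
Step 2: By maximum modulus principle, maximum is on boundary.
Step 3: Maximum = 10 * 484 = 4840

4840


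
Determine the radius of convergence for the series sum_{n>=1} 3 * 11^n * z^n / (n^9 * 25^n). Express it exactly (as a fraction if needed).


Step 1: General term a_n = 3 * 11^n / (n^9 * 25^n)
Step 2: By the root test, |a_n|^(1/n) = 3^(1/n) * 11 / (n^(9/n) * 25) -> 11/25 as n -> infinity (since 3^(1/n) -> 1 and n^(9/n) -> 1)
Step 3: R = 1/lim|a_n|^(1/n) = 25/11

25/11


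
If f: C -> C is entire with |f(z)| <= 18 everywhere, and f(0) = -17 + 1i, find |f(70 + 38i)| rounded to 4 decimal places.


Step 1: By Liouville's theorem, a bounded entire function is constant.
Step 2: f(z) = f(0) = -17 + 1i for all z.
Step 3: |f(w)| = |-17 + 1i| = sqrt(289 + 1)
Step 4: = 17.0294

17.0294


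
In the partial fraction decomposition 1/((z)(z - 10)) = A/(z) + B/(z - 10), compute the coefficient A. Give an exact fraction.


Step 1: Multiply both sides by (z) and set z = 0
Step 2: A = 1 / (0 - 10)
Step 3: A = 1 / (-10)
Step 4: A = -1/10

-1/10


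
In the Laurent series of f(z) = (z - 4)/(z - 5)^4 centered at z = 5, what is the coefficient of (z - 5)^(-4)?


Step 1: Write the numerator in powers of (z - 5): z - 4 = (z - 5) + (1*5 - 4) = (z - 5) + 1
Step 2: Divide by (z - 5)^4: f(z) = (z - 5)^(-4) + (z - 5)^(-3)
Step 3: This finite sum is the Laurent series of f about z = 5.
Step 4: Coefficient of (z - 5)^(-4) = 1*5 - 4 = 1

1


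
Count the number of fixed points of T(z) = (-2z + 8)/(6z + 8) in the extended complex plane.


Step 1: Fixed points satisfy T(z) = z
Step 2: 6z^2 + 10z - 8 = 0
Step 3: Discriminant = 10^2 - 4*6*(-8) = 292
Step 4: Number of fixed points = 2

2


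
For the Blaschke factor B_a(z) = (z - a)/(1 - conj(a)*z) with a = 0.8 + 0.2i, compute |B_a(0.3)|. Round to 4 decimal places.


Step 1: Numerator z0 - a = 0.3 - (0.8 + 0.2i) = -0.5 - 0.2i
Step 2: Denominator 1 - conj(a)*z0 = 1 - (0.8 - 0.2i)*0.3 = 0.76 + 0.06i
Step 3: |z0 - a|^2 = (-0.5)^2 + (-0.2)^2 = 0.29; |1 - conj(a)*z0|^2 = 0.76^2 + 0.06^2 = 0.5812
Step 4: |B_a(0.3)| = sqrt(0.29 / 0.5812) = sqrt(0.498968)
Step 5: = 0.7064

0.7064


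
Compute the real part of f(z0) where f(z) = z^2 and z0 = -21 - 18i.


Step 1: z0 = -21 - 18i
Step 2: z0^2 = (-21)^2 - (-18)^2 + 756i
Step 3: real part = 441 - 324 = 117

117


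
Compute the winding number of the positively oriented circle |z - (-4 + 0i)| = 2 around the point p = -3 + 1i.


Step 1: Center c = (-4, 0), radius = 2
Step 2: |p - c|^2 = 1^2 + 1^2 = 2
Step 3: r^2 = 4
Step 4: |p-c| < r so winding number = 1

1


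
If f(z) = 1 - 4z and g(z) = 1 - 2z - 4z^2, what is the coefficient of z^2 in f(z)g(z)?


Step 1: z^2 term in f*g comes from: (1)*(-4z^2) + (-4z)*(-2z) + (0)*(1)
Step 2: = -4 + 8 + 0
Step 3: = 4

4


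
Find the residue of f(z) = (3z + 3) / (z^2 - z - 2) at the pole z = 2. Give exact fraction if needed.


Step 1: Q(z) = z^2 - z - 2 = (z - 2)(z + 1)
Step 2: Q'(z) = 2z - 1
Step 3: Q'(2) = 3, P(2) = 9
Step 4: Res = P(2)/Q'(2) = 9/3 = 3

3


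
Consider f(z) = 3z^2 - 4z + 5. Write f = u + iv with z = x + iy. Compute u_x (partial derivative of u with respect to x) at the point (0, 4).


Step 1: f(z) = 3(x+iy)^2 - 4(x+iy) + 5
Step 2: u = 3(x^2 - y^2) - 4x + 5
Step 3: u_x = 6x - 4
Step 4: At (0, 4): u_x = 0 - 4 = -4

-4


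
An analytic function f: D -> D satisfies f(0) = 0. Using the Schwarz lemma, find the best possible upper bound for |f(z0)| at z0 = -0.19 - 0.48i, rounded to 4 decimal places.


Step 1: Schwarz lemma: if f: D -> D is analytic with f(0) = 0, then |f(z)| <= |z| for all z in D, and this is sharp (f(z) = z).
Step 2: |z0|^2 = (-0.19)^2 + (-0.48)^2 = 0.2665
Step 3: |z0| = sqrt(0.2665) = 0.516236
Step 4: Best bound = |z0| = 0.5162

0.5162


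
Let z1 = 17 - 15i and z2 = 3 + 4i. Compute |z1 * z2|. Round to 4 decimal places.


Step 1: |z1| = sqrt(17^2 + (-15)^2) = sqrt(514)
Step 2: |z2| = sqrt(3^2 + 4^2) = sqrt(25)
Step 3: |z1*z2| = |z1|*|z2| = sqrt(514) * sqrt(25) = sqrt(514 * 25) = sqrt(12850)
Step 4: = 113.3578

113.3578


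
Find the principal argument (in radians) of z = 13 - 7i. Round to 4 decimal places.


Step 1: z = 13 - 7i
Step 2: arg(z) = atan2(-7, 13)
Step 3: arg(z) = -0.4939

-0.4939


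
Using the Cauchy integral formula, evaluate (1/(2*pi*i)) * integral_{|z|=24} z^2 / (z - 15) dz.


Step 1: f(z) = z^2, a = 15 is inside |z| = 24
Step 2: By Cauchy integral formula: (1/(2pi*i)) * integral = f(a)
Step 3: f(15) = 15^2 = 225

225


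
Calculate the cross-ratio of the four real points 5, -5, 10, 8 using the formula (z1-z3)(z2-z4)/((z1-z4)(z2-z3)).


Step 1: (z1-z3)(z2-z4) = (-5) * (-13) = 65
Step 2: (z1-z4)(z2-z3) = (-3) * (-15) = 45
Step 3: Cross-ratio = 65/45 = 13/9

13/9


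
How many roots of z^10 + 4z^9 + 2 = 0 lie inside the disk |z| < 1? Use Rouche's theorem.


Step 1: On |z| = 1 the three terms have sizes |z^10| = 1^10 = 1, |4z^9| = 4*1^9 = 4, |2| = 2
Step 2: The dominant term is g(z) = 4z^9; let h(z) = z^10 + 2 so f = g + h
Step 3: On |z| = 1: |g| = 4 and |h| <= 1 + 2 = 3
Step 4: Since 4 > 3, |h| < |g| on |z| = 1, so by Rouche f has the same number of zeros as g inside |z| < 1
Step 5: g(z) = 4z^9 has 9 zeros (at the origin, multiplicity 9) inside |z| < 1. Answer = 9

9


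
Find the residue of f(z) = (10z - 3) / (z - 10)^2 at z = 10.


Step 1: Pole of order 2 at z = 10
Step 2: Res = lim d/dz [(z - 10)^2 * f(z)] as z -> 10
Step 3: (z - 10)^2 * f(z) = 10z - 3
Step 4: d/dz[10z - 3] = 10

10


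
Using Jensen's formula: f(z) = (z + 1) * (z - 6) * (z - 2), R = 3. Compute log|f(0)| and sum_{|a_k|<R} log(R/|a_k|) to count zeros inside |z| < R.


Jensen's formula: (1/2pi)*integral log|f(Re^it)|dt = log|f(0)| + sum_{|a_k|<R} log(R/|a_k|)
Step 1: f(0) = 1 * (-6) * (-2) = 12
Step 2: log|f(0)| = log|-1| + log|6| + log|2| = 2.4849
Step 3: Zeros inside |z| < 3: -1, 2
Step 4: Jensen sum = log(3/1) + log(3/2) = 1.5041
Step 5: n(R) = number of terms in the Jensen sum = count of zeros inside |z| < 3 = 2

2
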